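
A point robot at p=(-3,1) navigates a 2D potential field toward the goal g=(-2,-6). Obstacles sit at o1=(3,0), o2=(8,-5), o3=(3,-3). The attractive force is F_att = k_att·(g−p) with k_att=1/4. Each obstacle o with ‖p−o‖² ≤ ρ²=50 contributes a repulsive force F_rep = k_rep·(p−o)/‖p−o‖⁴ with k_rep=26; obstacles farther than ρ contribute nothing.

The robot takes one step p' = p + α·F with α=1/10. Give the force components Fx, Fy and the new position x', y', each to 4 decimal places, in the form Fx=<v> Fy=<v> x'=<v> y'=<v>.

Fx=0.1360 Fy=-1.7310 x'=-2.9864 y'=0.8269

F_att = 1/4·(g−p) = 1/4·(1,-7) = (0.2500,-1.7500)
o1: d²=37 ≤ ρ²=50; F_rep = 26·(-6,1)/37² = (-0.1140,0.0190)
o2: d²=157 > ρ²=50 → inactive
o3: d²=52 > ρ²=50 → inactive
F = F_att + ΣF_rep = (0.1360,-1.7310)
p' = p + 1/10·F = (-2.9864,0.8269)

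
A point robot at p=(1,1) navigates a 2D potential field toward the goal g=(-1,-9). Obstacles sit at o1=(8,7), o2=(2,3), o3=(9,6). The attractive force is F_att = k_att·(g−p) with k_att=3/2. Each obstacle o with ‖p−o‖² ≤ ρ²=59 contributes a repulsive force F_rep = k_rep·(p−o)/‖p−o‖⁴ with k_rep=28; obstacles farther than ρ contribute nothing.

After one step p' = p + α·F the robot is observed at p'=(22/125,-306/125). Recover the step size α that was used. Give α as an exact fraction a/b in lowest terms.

α = 1/5

F_att = 3/2·(g−p) = 3/2·(-2,-10) = (-3.0000,-15.0000)
o1: d²=85 > ρ²=59 → inactive
o2: d²=5 ≤ ρ²=59; F_rep = 28·(-1,-2)/5² = (-1.1200,-2.2400)
o3: d²=89 > ρ²=59 → inactive
F = F_att + ΣF_rep = (-4.1200,-17.2400)
Δp = p'−p = (-0.8240,-3.4480); α = Δx/Fx = (-103/125) / (-103/25) = 1/5
check: Δy/Fy = (-431/125) / (-431/25) = 1/5 ✓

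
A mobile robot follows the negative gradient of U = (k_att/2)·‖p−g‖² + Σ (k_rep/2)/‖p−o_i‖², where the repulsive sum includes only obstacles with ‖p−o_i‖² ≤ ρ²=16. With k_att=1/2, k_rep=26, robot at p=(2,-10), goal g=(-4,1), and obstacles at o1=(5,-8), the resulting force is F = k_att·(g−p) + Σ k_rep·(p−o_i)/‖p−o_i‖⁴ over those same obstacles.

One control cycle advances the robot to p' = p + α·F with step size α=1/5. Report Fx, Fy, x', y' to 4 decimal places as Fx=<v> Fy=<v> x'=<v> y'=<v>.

F_att = 1/2·(g−p) = 1/2·(-6,11) = (-3.0000,5.5000)
o1: d²=13 ≤ ρ²=16; F_rep = 26·(-3,-2)/13² = (-0.4615,-0.3077)
F = F_att + ΣF_rep = (-3.4615,5.1923)
p' = p + 1/5·F = (1.3077,-8.9615)

Fx=-3.4615 Fy=5.1923 x'=1.3077 y'=-8.9615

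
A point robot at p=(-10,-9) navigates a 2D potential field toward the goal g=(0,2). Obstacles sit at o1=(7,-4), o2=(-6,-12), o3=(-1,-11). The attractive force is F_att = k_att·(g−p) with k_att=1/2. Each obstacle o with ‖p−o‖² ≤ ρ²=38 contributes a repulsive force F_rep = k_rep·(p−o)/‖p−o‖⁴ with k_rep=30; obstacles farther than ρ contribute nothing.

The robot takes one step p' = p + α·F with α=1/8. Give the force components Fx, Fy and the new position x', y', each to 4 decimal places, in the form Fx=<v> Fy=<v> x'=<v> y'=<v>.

F_att = 1/2·(g−p) = 1/2·(10,11) = (5.0000,5.5000)
o1: d²=314 > ρ²=38 → inactive
o2: d²=25 ≤ ρ²=38; F_rep = 30·(-4,3)/25² = (-0.1920,0.1440)
o3: d²=85 > ρ²=38 → inactive
F = F_att + ΣF_rep = (4.8080,5.6440)
p' = p + 1/8·F = (-9.3990,-8.2945)

Fx=4.8080 Fy=5.6440 x'=-9.3990 y'=-8.2945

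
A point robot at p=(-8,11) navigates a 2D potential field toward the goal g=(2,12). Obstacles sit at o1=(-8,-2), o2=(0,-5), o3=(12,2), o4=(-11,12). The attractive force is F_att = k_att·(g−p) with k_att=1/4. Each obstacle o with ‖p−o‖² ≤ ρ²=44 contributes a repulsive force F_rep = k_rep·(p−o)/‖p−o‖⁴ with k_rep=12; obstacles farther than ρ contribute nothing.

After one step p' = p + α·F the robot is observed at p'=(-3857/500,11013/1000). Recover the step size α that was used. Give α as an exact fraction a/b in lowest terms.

F_att = 1/4·(g−p) = 1/4·(10,1) = (2.5000,0.2500)
o1: d²=169 > ρ²=44 → inactive
o2: d²=320 > ρ²=44 → inactive
o3: d²=481 > ρ²=44 → inactive
o4: d²=10 ≤ ρ²=44; F_rep = 12·(3,-1)/10² = (0.3600,-0.1200)
F = F_att + ΣF_rep = (2.8600,0.1300)
Δp = p'−p = (0.2860,0.0130); α = Δx/Fx = (143/500) / (143/50) = 1/10
check: Δy/Fy = (13/1000) / (13/100) = 1/10 ✓

α = 1/10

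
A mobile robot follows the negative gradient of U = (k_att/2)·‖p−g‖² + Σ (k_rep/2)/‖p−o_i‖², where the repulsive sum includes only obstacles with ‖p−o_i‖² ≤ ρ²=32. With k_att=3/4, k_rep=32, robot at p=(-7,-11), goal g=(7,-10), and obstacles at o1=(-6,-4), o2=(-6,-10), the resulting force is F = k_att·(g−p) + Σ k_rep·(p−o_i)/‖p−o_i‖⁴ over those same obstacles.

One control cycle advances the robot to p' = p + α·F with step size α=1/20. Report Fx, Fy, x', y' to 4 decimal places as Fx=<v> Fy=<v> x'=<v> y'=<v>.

F_att = 3/4·(g−p) = 3/4·(14,1) = (10.5000,0.7500)
o1: d²=50 > ρ²=32 → inactive
o2: d²=2 ≤ ρ²=32; F_rep = 32·(-1,-1)/2² = (-8.0000,-8.0000)
F = F_att + ΣF_rep = (2.5000,-7.2500)
p' = p + 1/20·F = (-6.8750,-11.3625)

Fx=2.5000 Fy=-7.2500 x'=-6.8750 y'=-11.3625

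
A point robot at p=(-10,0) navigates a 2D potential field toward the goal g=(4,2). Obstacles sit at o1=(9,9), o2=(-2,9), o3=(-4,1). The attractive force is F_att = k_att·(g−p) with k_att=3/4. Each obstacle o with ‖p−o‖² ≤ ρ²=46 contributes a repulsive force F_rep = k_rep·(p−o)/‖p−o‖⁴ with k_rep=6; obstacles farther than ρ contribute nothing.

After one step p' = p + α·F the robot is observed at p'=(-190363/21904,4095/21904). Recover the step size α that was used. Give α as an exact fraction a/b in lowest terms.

F_att = 3/4·(g−p) = 3/4·(14,2) = (10.5000,1.5000)
o1: d²=442 > ρ²=46 → inactive
o2: d²=145 > ρ²=46 → inactive
o3: d²=37 ≤ ρ²=46; F_rep = 6·(-6,-1)/37² = (-0.0263,-0.0044)
F = F_att + ΣF_rep = (10.4737,1.4956)
Δp = p'−p = (1.3092,0.1870); α = Δx/Fx = (28677/21904) / (28677/2738) = 1/8
check: Δy/Fy = (4095/21904) / (4095/2738) = 1/8 ✓

α = 1/8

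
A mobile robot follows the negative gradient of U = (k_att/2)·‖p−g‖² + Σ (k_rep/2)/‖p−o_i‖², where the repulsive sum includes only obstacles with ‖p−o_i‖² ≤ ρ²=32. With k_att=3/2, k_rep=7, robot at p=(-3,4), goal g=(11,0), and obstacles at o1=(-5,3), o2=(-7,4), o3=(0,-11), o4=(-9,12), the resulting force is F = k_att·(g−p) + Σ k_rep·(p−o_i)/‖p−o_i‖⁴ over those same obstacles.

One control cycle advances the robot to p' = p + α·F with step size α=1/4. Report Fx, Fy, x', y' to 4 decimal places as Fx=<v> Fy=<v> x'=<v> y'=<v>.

F_att = 3/2·(g−p) = 3/2·(14,-4) = (21.0000,-6.0000)
o1: d²=5 ≤ ρ²=32; F_rep = 7·(2,1)/5² = (0.5600,0.2800)
o2: d²=16 ≤ ρ²=32; F_rep = 7·(4,0)/16² = (0.1094,0.0000)
o3: d²=234 > ρ²=32 → inactive
o4: d²=100 > ρ²=32 → inactive
F = F_att + ΣF_rep = (21.6694,-5.7200)
p' = p + 1/4·F = (2.4173,2.5700)

Fx=21.6694 Fy=-5.7200 x'=2.4173 y'=2.5700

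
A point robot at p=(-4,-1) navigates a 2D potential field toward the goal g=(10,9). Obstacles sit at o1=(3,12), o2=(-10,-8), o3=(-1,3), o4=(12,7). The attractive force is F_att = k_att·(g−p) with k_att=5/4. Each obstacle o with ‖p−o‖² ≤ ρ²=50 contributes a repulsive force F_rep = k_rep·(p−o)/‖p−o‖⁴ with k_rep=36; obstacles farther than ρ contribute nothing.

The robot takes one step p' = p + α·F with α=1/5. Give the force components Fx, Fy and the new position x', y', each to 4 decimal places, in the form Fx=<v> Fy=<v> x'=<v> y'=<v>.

Fx=17.3272 Fy=12.2696 x'=-0.5346 y'=1.4539

F_att = 5/4·(g−p) = 5/4·(14,10) = (17.5000,12.5000)
o1: d²=218 > ρ²=50 → inactive
o2: d²=85 > ρ²=50 → inactive
o3: d²=25 ≤ ρ²=50; F_rep = 36·(-3,-4)/25² = (-0.1728,-0.2304)
o4: d²=320 > ρ²=50 → inactive
F = F_att + ΣF_rep = (17.3272,12.2696)
p' = p + 1/5·F = (-0.5346,1.4539)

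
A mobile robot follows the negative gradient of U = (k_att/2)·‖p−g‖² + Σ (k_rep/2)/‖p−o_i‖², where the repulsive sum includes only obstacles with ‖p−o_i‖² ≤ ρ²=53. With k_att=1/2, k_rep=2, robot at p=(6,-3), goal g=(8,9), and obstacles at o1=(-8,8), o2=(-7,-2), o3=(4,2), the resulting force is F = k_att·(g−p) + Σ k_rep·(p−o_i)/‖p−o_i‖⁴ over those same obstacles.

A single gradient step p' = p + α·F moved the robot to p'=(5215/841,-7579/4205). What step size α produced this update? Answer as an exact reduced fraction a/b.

α = 1/5

F_att = 1/2·(g−p) = 1/2·(2,12) = (1.0000,6.0000)
o1: d²=317 > ρ²=53 → inactive
o2: d²=170 > ρ²=53 → inactive
o3: d²=29 ≤ ρ²=53; F_rep = 2·(2,-5)/29² = (0.0048,-0.0119)
F = F_att + ΣF_rep = (1.0048,5.9881)
Δp = p'−p = (0.2010,1.1976); α = Δx/Fx = (169/841) / (845/841) = 1/5
check: Δy/Fy = (5036/4205) / (5036/841) = 1/5 ✓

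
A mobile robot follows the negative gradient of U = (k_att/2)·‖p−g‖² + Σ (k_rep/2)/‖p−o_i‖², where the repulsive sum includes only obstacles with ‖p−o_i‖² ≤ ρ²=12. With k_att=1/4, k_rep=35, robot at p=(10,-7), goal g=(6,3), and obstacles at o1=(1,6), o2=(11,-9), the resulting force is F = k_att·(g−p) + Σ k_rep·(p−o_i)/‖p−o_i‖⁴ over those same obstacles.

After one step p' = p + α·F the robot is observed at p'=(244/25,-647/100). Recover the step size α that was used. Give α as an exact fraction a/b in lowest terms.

α = 1/10

F_att = 1/4·(g−p) = 1/4·(-4,10) = (-1.0000,2.5000)
o1: d²=250 > ρ²=12 → inactive
o2: d²=5 ≤ ρ²=12; F_rep = 35·(-1,2)/5² = (-1.4000,2.8000)
F = F_att + ΣF_rep = (-2.4000,5.3000)
Δp = p'−p = (-0.2400,0.5300); α = Δx/Fx = (-6/25) / (-12/5) = 1/10
check: Δy/Fy = (53/100) / (53/10) = 1/10 ✓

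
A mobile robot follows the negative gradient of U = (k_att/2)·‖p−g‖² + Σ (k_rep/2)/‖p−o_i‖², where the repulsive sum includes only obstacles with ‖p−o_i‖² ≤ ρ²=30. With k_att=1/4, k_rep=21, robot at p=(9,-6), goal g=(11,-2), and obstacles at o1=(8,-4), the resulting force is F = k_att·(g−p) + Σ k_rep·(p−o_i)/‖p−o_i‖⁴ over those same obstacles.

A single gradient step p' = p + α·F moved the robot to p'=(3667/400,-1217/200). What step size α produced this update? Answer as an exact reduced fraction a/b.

α = 1/8

F_att = 1/4·(g−p) = 1/4·(2,4) = (0.5000,1.0000)
o1: d²=5 ≤ ρ²=30; F_rep = 21·(1,-2)/5² = (0.8400,-1.6800)
F = F_att + ΣF_rep = (1.3400,-0.6800)
Δp = p'−p = (0.1675,-0.0850); α = Δx/Fx = (67/400) / (67/50) = 1/8
check: Δy/Fy = (-17/200) / (-17/25) = 1/8 ✓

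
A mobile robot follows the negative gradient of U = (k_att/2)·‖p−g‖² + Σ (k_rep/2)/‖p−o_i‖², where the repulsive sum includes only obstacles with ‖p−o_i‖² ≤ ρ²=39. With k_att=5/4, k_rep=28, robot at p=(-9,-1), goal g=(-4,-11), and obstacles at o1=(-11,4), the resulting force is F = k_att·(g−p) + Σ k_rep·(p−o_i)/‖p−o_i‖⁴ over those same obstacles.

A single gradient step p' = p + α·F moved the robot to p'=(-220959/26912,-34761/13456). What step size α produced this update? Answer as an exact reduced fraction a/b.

α = 1/8

F_att = 5/4·(g−p) = 5/4·(5,-10) = (6.2500,-12.5000)
o1: d²=29 ≤ ρ²=39; F_rep = 28·(2,-5)/29² = (0.0666,-0.1665)
F = F_att + ΣF_rep = (6.3166,-12.6665)
Δp = p'−p = (0.7896,-1.5833); α = Δx/Fx = (21249/26912) / (21249/3364) = 1/8
check: Δy/Fy = (-21305/13456) / (-21305/1682) = 1/8 ✓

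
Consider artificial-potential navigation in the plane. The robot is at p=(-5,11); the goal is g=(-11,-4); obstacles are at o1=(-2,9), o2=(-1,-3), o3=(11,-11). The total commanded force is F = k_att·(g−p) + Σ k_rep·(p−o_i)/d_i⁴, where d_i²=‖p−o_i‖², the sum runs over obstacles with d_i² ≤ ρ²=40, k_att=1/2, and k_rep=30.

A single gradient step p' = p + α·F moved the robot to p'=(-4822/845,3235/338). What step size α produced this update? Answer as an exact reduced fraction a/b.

α = 1/5

F_att = 1/2·(g−p) = 1/2·(-6,-15) = (-3.0000,-7.5000)
o1: d²=13 ≤ ρ²=40; F_rep = 30·(-3,2)/13² = (-0.5325,0.3550)
o2: d²=212 > ρ²=40 → inactive
o3: d²=740 > ρ²=40 → inactive
F = F_att + ΣF_rep = (-3.5325,-7.1450)
Δp = p'−p = (-0.7065,-1.4290); α = Δx/Fx = (-597/845) / (-597/169) = 1/5
check: Δy/Fy = (-483/338) / (-2415/338) = 1/5 ✓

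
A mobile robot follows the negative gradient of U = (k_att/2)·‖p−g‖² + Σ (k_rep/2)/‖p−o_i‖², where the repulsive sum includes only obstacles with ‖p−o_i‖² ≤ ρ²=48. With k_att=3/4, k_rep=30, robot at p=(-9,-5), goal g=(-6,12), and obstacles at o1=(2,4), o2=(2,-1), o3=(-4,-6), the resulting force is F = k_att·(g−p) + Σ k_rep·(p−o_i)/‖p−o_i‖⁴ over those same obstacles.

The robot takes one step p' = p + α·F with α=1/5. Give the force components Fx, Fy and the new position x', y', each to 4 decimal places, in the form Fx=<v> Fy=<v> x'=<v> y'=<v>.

F_att = 3/4·(g−p) = 3/4·(3,17) = (2.2500,12.7500)
o1: d²=202 > ρ²=48 → inactive
o2: d²=137 > ρ²=48 → inactive
o3: d²=26 ≤ ρ²=48; F_rep = 30·(-5,1)/26² = (-0.2219,0.0444)
F = F_att + ΣF_rep = (2.0281,12.7944)
p' = p + 1/5·F = (-8.5944,-2.4411)

Fx=2.0281 Fy=12.7944 x'=-8.5944 y'=-2.4411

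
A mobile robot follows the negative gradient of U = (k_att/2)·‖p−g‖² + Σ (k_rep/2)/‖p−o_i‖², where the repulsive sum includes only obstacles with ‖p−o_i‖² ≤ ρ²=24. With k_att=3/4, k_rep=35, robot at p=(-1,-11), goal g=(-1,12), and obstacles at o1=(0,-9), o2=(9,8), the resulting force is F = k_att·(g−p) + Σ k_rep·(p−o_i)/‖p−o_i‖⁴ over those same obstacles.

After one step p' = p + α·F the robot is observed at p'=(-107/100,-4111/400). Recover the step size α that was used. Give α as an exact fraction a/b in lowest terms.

α = 1/20

F_att = 3/4·(g−p) = 3/4·(0,23) = (0.0000,17.2500)
o1: d²=5 ≤ ρ²=24; F_rep = 35·(-1,-2)/5² = (-1.4000,-2.8000)
o2: d²=461 > ρ²=24 → inactive
F = F_att + ΣF_rep = (-1.4000,14.4500)
Δp = p'−p = (-0.0700,0.7225); α = Δx/Fx = (-7/100) / (-7/5) = 1/20
check: Δy/Fy = (289/400) / (289/20) = 1/20 ✓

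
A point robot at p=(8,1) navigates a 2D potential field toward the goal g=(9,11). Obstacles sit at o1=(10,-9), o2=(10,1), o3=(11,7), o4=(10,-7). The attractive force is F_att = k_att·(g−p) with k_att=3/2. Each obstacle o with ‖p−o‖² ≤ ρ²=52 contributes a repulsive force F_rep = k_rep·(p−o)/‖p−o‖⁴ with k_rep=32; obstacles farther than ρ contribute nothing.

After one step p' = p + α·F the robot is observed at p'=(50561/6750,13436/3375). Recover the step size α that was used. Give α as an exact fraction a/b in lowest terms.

F_att = 3/2·(g−p) = 3/2·(1,10) = (1.5000,15.0000)
o1: d²=104 > ρ²=52 → inactive
o2: d²=4 ≤ ρ²=52; F_rep = 32·(-2,0)/4² = (-4.0000,0.0000)
o3: d²=45 ≤ ρ²=52; F_rep = 32·(-3,-6)/45² = (-0.0474,-0.0948)
o4: d²=68 > ρ²=52 → inactive
F = F_att + ΣF_rep = (-2.5474,14.9052)
Δp = p'−p = (-0.5095,2.9810); α = Δx/Fx = (-3439/6750) / (-3439/1350) = 1/5
check: Δy/Fy = (10061/3375) / (10061/675) = 1/5 ✓

α = 1/5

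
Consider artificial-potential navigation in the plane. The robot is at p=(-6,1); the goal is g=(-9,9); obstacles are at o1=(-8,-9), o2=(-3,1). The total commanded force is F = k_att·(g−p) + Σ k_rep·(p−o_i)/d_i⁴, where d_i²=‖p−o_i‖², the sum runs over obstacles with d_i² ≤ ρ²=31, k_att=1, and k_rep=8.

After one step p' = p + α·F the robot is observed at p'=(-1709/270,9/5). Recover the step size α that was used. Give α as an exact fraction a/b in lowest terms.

F_att = 1·(g−p) = 1·(-3,8) = (-3.0000,8.0000)
o1: d²=104 > ρ²=31 → inactive
o2: d²=9 ≤ ρ²=31; F_rep = 8·(-3,0)/9² = (-0.2963,0.0000)
F = F_att + ΣF_rep = (-3.2963,8.0000)
Δp = p'−p = (-0.3296,0.8000); α = Δx/Fx = (-89/270) / (-89/27) = 1/10
check: Δy/Fy = (4/5) / (8) = 1/10 ✓

α = 1/10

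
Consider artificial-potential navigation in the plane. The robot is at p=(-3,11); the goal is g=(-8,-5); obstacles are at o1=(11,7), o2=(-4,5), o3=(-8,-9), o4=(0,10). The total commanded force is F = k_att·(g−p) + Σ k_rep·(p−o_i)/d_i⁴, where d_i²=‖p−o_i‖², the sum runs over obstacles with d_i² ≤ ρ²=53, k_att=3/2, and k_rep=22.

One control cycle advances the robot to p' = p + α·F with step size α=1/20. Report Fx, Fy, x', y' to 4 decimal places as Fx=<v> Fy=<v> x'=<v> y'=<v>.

Fx=-8.1439 Fy=-23.6836 x'=-3.4072 y'=9.8158

F_att = 3/2·(g−p) = 3/2·(-5,-16) = (-7.5000,-24.0000)
o1: d²=212 > ρ²=53 → inactive
o2: d²=37 ≤ ρ²=53; F_rep = 22·(1,6)/37² = (0.0161,0.0964)
o3: d²=425 > ρ²=53 → inactive
o4: d²=10 ≤ ρ²=53; F_rep = 22·(-3,1)/10² = (-0.6600,0.2200)
F = F_att + ΣF_rep = (-8.1439,-23.6836)
p' = p + 1/20·F = (-3.4072,9.8158)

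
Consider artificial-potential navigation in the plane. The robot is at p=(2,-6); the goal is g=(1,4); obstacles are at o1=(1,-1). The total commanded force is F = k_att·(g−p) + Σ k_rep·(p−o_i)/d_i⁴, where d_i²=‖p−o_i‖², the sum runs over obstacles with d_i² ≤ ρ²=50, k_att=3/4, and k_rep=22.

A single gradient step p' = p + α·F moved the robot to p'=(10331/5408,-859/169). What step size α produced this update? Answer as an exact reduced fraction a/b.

α = 1/8

F_att = 3/4·(g−p) = 3/4·(-1,10) = (-0.7500,7.5000)
o1: d²=26 ≤ ρ²=50; F_rep = 22·(1,-5)/26² = (0.0325,-0.1627)
F = F_att + ΣF_rep = (-0.7175,7.3373)
Δp = p'−p = (-0.0897,0.9172); α = Δx/Fx = (-485/5408) / (-485/676) = 1/8
check: Δy/Fy = (155/169) / (1240/169) = 1/8 ✓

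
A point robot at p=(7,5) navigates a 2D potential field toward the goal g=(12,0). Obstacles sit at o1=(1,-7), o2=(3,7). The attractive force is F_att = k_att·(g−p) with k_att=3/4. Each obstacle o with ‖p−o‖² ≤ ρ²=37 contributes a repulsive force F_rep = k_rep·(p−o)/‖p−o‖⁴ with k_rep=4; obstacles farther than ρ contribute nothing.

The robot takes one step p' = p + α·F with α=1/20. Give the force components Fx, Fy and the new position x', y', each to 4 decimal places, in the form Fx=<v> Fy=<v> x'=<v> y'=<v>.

Fx=3.7900 Fy=-3.7700 x'=7.1895 y'=4.8115

F_att = 3/4·(g−p) = 3/4·(5,-5) = (3.7500,-3.7500)
o1: d²=180 > ρ²=37 → inactive
o2: d²=20 ≤ ρ²=37; F_rep = 4·(4,-2)/20² = (0.0400,-0.0200)
F = F_att + ΣF_rep = (3.7900,-3.7700)
p' = p + 1/20·F = (7.1895,4.8115)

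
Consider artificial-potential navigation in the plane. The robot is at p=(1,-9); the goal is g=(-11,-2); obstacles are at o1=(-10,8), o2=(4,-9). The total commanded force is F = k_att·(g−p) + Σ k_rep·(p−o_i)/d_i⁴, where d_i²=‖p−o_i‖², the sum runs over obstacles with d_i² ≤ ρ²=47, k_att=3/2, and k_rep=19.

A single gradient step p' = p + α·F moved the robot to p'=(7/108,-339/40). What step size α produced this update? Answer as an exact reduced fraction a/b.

α = 1/20

F_att = 3/2·(g−p) = 3/2·(-12,7) = (-18.0000,10.5000)
o1: d²=410 > ρ²=47 → inactive
o2: d²=9 ≤ ρ²=47; F_rep = 19·(-3,0)/9² = (-0.7037,0.0000)
F = F_att + ΣF_rep = (-18.7037,10.5000)
Δp = p'−p = (-0.9352,0.5250); α = Δx/Fx = (-101/108) / (-505/27) = 1/20
check: Δy/Fy = (21/40) / (21/2) = 1/20 ✓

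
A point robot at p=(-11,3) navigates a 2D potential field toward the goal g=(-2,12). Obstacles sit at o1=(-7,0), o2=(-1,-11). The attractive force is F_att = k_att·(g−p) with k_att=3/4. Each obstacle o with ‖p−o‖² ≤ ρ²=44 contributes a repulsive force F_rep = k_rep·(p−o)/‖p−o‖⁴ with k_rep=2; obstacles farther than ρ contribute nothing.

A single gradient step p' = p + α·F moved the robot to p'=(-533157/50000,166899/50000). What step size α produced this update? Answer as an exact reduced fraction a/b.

F_att = 3/4·(g−p) = 3/4·(9,9) = (6.7500,6.7500)
o1: d²=25 ≤ ρ²=44; F_rep = 2·(-4,3)/25² = (-0.0128,0.0096)
o2: d²=296 > ρ²=44 → inactive
F = F_att + ΣF_rep = (6.7372,6.7596)
Δp = p'−p = (0.3369,0.3380); α = Δx/Fx = (16843/50000) / (16843/2500) = 1/20
check: Δy/Fy = (16899/50000) / (16899/2500) = 1/20 ✓

α = 1/20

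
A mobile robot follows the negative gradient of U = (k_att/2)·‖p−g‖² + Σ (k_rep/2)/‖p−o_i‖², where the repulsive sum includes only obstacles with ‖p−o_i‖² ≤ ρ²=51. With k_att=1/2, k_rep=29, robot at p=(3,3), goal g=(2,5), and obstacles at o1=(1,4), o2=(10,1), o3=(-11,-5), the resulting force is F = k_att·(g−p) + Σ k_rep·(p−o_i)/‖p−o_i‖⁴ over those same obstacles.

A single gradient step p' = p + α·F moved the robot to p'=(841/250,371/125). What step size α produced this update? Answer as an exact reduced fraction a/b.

F_att = 1/2·(g−p) = 1/2·(-1,2) = (-0.5000,1.0000)
o1: d²=5 ≤ ρ²=51; F_rep = 29·(2,-1)/5² = (2.3200,-1.1600)
o2: d²=53 > ρ²=51 → inactive
o3: d²=260 > ρ²=51 → inactive
F = F_att + ΣF_rep = (1.8200,-0.1600)
Δp = p'−p = (0.3640,-0.0320); α = Δx/Fx = (91/250) / (91/50) = 1/5
check: Δy/Fy = (-4/125) / (-4/25) = 1/5 ✓

α = 1/5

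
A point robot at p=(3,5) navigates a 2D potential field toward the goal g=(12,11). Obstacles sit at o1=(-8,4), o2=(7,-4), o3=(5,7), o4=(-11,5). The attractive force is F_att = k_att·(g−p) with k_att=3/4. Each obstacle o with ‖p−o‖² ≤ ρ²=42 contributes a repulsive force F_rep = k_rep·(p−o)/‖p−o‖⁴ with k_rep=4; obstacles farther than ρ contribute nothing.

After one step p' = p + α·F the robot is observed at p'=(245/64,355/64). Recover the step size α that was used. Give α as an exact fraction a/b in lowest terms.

α = 1/8

F_att = 3/4·(g−p) = 3/4·(9,6) = (6.7500,4.5000)
o1: d²=122 > ρ²=42 → inactive
o2: d²=97 > ρ²=42 → inactive
o3: d²=8 ≤ ρ²=42; F_rep = 4·(-2,-2)/8² = (-0.1250,-0.1250)
o4: d²=196 > ρ²=42 → inactive
F = F_att + ΣF_rep = (6.6250,4.3750)
Δp = p'−p = (0.8281,0.5469); α = Δx/Fx = (53/64) / (53/8) = 1/8
check: Δy/Fy = (35/64) / (35/8) = 1/8 ✓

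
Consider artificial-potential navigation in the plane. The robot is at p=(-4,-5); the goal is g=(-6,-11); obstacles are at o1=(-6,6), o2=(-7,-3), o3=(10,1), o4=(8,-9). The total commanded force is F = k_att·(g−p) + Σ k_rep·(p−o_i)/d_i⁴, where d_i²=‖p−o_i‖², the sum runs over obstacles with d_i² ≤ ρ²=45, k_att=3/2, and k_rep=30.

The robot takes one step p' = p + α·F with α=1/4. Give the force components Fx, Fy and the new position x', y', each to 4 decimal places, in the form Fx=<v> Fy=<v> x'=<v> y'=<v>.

F_att = 3/2·(g−p) = 3/2·(-2,-6) = (-3.0000,-9.0000)
o1: d²=125 > ρ²=45 → inactive
o2: d²=13 ≤ ρ²=45; F_rep = 30·(3,-2)/13² = (0.5325,-0.3550)
o3: d²=232 > ρ²=45 → inactive
o4: d²=160 > ρ²=45 → inactive
F = F_att + ΣF_rep = (-2.4675,-9.3550)
p' = p + 1/4·F = (-4.6169,-7.3388)

Fx=-2.4675 Fy=-9.3550 x'=-4.6169 y'=-7.3388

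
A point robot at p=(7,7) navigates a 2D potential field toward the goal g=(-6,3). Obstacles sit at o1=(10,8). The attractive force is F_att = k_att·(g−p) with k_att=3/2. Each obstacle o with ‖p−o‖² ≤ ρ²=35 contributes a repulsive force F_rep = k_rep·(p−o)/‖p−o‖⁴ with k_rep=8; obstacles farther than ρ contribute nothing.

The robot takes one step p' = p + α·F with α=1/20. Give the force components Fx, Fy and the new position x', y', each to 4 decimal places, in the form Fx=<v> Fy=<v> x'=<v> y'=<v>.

Fx=-19.7400 Fy=-6.0800 x'=6.0130 y'=6.6960

F_att = 3/2·(g−p) = 3/2·(-13,-4) = (-19.5000,-6.0000)
o1: d²=10 ≤ ρ²=35; F_rep = 8·(-3,-1)/10² = (-0.2400,-0.0800)
F = F_att + ΣF_rep = (-19.7400,-6.0800)
p' = p + 1/20·F = (6.0130,6.6960)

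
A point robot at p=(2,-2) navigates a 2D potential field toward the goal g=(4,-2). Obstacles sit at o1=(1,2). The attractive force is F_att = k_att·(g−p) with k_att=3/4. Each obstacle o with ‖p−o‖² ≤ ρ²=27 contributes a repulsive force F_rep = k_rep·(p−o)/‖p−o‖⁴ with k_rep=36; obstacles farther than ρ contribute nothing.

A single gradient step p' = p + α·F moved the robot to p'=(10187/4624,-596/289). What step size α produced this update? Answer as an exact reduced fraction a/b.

F_att = 3/4·(g−p) = 3/4·(2,0) = (1.5000,0.0000)
o1: d²=17 ≤ ρ²=27; F_rep = 36·(1,-4)/17² = (0.1246,-0.4983)
F = F_att + ΣF_rep = (1.6246,-0.4983)
Δp = p'−p = (0.2031,-0.0623); α = Δx/Fx = (939/4624) / (939/578) = 1/8
check: Δy/Fy = (-18/289) / (-144/289) = 1/8 ✓

α = 1/8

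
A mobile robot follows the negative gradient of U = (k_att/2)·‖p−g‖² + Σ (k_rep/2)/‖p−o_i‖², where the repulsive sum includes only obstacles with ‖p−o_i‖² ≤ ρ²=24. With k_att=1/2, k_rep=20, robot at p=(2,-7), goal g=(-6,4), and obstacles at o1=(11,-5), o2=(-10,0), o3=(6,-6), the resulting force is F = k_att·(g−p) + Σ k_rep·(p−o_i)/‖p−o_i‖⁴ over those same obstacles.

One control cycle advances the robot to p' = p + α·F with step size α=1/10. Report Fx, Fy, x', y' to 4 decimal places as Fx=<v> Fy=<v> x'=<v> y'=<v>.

F_att = 1/2·(g−p) = 1/2·(-8,11) = (-4.0000,5.5000)
o1: d²=85 > ρ²=24 → inactive
o2: d²=193 > ρ²=24 → inactive
o3: d²=17 ≤ ρ²=24; F_rep = 20·(-4,-1)/17² = (-0.2768,-0.0692)
F = F_att + ΣF_rep = (-4.2768,5.4308)
p' = p + 1/10·F = (1.5723,-6.4569)

Fx=-4.2768 Fy=5.4308 x'=1.5723 y'=-6.4569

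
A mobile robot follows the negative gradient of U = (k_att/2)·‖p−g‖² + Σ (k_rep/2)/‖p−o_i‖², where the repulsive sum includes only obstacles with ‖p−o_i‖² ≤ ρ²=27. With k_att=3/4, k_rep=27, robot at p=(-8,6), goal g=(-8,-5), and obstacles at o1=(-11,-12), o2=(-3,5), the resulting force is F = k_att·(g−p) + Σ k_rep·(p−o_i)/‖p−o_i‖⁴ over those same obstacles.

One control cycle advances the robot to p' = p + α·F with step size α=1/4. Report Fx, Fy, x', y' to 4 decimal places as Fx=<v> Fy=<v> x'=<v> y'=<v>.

Fx=-0.1997 Fy=-8.2101 x'=-8.0499 y'=3.9475

F_att = 3/4·(g−p) = 3/4·(0,-11) = (0.0000,-8.2500)
o1: d²=333 > ρ²=27 → inactive
o2: d²=26 ≤ ρ²=27; F_rep = 27·(-5,1)/26² = (-0.1997,0.0399)
F = F_att + ΣF_rep = (-0.1997,-8.2101)
p' = p + 1/4·F = (-8.0499,3.9475)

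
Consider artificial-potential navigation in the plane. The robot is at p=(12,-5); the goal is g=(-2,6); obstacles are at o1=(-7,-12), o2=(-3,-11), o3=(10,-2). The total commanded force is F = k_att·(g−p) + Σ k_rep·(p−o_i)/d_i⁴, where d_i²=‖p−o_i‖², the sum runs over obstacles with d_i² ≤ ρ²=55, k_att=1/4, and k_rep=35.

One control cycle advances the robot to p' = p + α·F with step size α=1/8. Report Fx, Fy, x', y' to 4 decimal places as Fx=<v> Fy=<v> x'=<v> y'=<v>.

Fx=-3.0858 Fy=2.1287 x'=11.6143 y'=-4.7339

F_att = 1/4·(g−p) = 1/4·(-14,11) = (-3.5000,2.7500)
o1: d²=410 > ρ²=55 → inactive
o2: d²=261 > ρ²=55 → inactive
o3: d²=13 ≤ ρ²=55; F_rep = 35·(2,-3)/13² = (0.4142,-0.6213)
F = F_att + ΣF_rep = (-3.0858,2.1287)
p' = p + 1/8·F = (11.6143,-4.7339)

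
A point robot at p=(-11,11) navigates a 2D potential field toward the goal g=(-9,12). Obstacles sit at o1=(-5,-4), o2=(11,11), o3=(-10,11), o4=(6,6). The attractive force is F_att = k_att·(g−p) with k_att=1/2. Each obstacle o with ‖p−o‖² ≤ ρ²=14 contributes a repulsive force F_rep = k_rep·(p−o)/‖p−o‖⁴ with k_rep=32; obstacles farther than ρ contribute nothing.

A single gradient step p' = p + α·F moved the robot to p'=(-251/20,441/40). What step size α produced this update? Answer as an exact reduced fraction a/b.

F_att = 1/2·(g−p) = 1/2·(2,1) = (1.0000,0.5000)
o1: d²=261 > ρ²=14 → inactive
o2: d²=484 > ρ²=14 → inactive
o3: d²=1 ≤ ρ²=14; F_rep = 32·(-1,0)/1² = (-32.0000,0.0000)
o4: d²=314 > ρ²=14 → inactive
F = F_att + ΣF_rep = (-31.0000,0.5000)
Δp = p'−p = (-1.5500,0.0250); α = Δx/Fx = (-31/20) / (-31) = 1/20
check: Δy/Fy = (1/40) / (1/2) = 1/20 ✓

α = 1/20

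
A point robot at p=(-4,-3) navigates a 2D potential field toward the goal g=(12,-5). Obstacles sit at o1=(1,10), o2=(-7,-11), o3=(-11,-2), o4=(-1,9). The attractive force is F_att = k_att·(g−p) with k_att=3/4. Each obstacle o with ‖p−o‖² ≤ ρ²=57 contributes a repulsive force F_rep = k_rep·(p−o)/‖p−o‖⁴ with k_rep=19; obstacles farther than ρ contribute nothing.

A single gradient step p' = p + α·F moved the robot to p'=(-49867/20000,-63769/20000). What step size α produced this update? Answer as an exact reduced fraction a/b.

F_att = 3/4·(g−p) = 3/4·(16,-2) = (12.0000,-1.5000)
o1: d²=194 > ρ²=57 → inactive
o2: d²=73 > ρ²=57 → inactive
o3: d²=50 ≤ ρ²=57; F_rep = 19·(7,-1)/50² = (0.0532,-0.0076)
o4: d²=153 > ρ²=57 → inactive
F = F_att + ΣF_rep = (12.0532,-1.5076)
Δp = p'−p = (1.5067,-0.1885); α = Δx/Fx = (30133/20000) / (30133/2500) = 1/8
check: Δy/Fy = (-3769/20000) / (-3769/2500) = 1/8 ✓

α = 1/8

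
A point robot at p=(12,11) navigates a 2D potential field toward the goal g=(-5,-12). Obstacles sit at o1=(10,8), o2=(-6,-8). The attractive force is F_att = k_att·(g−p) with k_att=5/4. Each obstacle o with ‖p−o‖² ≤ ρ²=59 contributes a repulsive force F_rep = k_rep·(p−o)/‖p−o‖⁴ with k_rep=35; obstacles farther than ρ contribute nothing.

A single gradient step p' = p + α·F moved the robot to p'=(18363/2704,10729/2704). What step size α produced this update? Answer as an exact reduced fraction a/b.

F_att = 5/4·(g−p) = 5/4·(-17,-23) = (-21.2500,-28.7500)
o1: d²=13 ≤ ρ²=59; F_rep = 35·(2,3)/13² = (0.4142,0.6213)
o2: d²=685 > ρ²=59 → inactive
F = F_att + ΣF_rep = (-20.8358,-28.1287)
Δp = p'−p = (-5.2089,-7.0322); α = Δx/Fx = (-14085/2704) / (-14085/676) = 1/4
check: Δy/Fy = (-19015/2704) / (-19015/676) = 1/4 ✓

α = 1/4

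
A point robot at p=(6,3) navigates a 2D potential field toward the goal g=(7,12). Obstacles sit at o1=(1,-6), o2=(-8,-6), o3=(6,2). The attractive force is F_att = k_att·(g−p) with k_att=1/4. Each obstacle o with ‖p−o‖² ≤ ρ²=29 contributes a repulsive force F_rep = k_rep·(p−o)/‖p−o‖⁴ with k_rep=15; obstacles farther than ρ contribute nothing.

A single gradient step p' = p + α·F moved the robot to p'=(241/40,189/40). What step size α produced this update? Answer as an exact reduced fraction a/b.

F_att = 1/4·(g−p) = 1/4·(1,9) = (0.2500,2.2500)
o1: d²=106 > ρ²=29 → inactive
o2: d²=277 > ρ²=29 → inactive
o3: d²=1 ≤ ρ²=29; F_rep = 15·(0,1)/1² = (0.0000,15.0000)
F = F_att + ΣF_rep = (0.2500,17.2500)
Δp = p'−p = (0.0250,1.7250); α = Δx/Fx = (1/40) / (1/4) = 1/10
check: Δy/Fy = (69/40) / (69/4) = 1/10 ✓

α = 1/10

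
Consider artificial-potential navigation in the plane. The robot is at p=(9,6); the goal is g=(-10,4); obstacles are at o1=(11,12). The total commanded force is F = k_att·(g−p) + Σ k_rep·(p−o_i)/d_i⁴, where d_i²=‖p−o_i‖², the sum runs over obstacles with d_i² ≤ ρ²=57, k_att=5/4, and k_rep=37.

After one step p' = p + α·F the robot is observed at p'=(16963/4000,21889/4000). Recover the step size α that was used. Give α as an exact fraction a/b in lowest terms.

F_att = 5/4·(g−p) = 5/4·(-19,-2) = (-23.7500,-2.5000)
o1: d²=40 ≤ ρ²=57; F_rep = 37·(-2,-6)/40² = (-0.0462,-0.1388)
F = F_att + ΣF_rep = (-23.7963,-2.6387)
Δp = p'−p = (-4.7592,-0.5278); α = Δx/Fx = (-19037/4000) / (-19037/800) = 1/5
check: Δy/Fy = (-2111/4000) / (-2111/800) = 1/5 ✓

α = 1/5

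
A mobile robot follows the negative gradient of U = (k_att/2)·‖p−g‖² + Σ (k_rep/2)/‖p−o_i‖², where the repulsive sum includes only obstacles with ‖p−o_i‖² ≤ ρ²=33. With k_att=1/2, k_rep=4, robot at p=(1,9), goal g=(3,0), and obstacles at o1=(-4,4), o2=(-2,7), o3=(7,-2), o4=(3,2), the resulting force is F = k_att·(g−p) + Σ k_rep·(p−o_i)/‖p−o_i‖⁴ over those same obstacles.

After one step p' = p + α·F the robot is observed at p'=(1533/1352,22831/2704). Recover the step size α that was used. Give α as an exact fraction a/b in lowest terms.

F_att = 1/2·(g−p) = 1/2·(2,-9) = (1.0000,-4.5000)
o1: d²=50 > ρ²=33 → inactive
o2: d²=13 ≤ ρ²=33; F_rep = 4·(3,2)/13² = (0.0710,0.0473)
o3: d²=157 > ρ²=33 → inactive
o4: d²=53 > ρ²=33 → inactive
F = F_att + ΣF_rep = (1.0710,-4.4527)
Δp = p'−p = (0.1339,-0.5566); α = Δx/Fx = (181/1352) / (181/169) = 1/8
check: Δy/Fy = (-1505/2704) / (-1505/338) = 1/8 ✓

α = 1/8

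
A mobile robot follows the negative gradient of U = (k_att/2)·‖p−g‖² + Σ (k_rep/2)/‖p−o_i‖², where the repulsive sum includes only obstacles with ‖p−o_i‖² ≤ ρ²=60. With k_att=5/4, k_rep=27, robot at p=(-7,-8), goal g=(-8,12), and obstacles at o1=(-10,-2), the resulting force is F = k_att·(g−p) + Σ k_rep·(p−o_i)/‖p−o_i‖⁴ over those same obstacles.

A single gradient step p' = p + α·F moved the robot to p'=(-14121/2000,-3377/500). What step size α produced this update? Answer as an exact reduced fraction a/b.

F_att = 5/4·(g−p) = 5/4·(-1,20) = (-1.2500,25.0000)
o1: d²=45 ≤ ρ²=60; F_rep = 27·(3,-6)/45² = (0.0400,-0.0800)
F = F_att + ΣF_rep = (-1.2100,24.9200)
Δp = p'−p = (-0.0605,1.2460); α = Δx/Fx = (-121/2000) / (-121/100) = 1/20
check: Δy/Fy = (623/500) / (623/25) = 1/20 ✓

α = 1/20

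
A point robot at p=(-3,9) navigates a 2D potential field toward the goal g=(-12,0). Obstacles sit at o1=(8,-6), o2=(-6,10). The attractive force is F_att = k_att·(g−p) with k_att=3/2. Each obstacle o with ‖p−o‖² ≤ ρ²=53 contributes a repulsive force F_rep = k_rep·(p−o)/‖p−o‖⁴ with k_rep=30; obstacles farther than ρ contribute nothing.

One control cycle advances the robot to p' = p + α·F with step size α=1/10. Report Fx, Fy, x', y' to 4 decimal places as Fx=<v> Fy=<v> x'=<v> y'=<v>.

F_att = 3/2·(g−p) = 3/2·(-9,-9) = (-13.5000,-13.5000)
o1: d²=346 > ρ²=53 → inactive
o2: d²=10 ≤ ρ²=53; F_rep = 30·(3,-1)/10² = (0.9000,-0.3000)
F = F_att + ΣF_rep = (-12.6000,-13.8000)
p' = p + 1/10·F = (-4.2600,7.6200)

Fx=-12.6000 Fy=-13.8000 x'=-4.2600 y'=7.6200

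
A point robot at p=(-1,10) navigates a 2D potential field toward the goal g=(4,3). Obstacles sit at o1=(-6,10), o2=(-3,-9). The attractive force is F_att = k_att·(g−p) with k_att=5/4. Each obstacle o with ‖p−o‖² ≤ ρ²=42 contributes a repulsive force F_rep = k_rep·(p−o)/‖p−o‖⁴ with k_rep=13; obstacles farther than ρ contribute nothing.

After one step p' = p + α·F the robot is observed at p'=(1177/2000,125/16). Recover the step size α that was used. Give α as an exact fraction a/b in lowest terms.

F_att = 5/4·(g−p) = 5/4·(5,-7) = (6.2500,-8.7500)
o1: d²=25 ≤ ρ²=42; F_rep = 13·(5,0)/25² = (0.1040,0.0000)
o2: d²=365 > ρ²=42 → inactive
F = F_att + ΣF_rep = (6.3540,-8.7500)
Δp = p'−p = (1.5885,-2.1875); α = Δx/Fx = (3177/2000) / (3177/500) = 1/4
check: Δy/Fy = (-35/16) / (-35/4) = 1/4 ✓

α = 1/4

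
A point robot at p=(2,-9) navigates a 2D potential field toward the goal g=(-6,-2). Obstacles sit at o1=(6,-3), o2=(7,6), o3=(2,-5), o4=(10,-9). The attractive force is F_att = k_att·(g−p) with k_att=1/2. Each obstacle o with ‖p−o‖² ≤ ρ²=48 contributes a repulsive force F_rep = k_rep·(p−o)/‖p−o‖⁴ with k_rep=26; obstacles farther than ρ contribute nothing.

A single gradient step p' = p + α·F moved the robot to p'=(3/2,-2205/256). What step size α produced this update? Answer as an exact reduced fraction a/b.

α = 1/8

F_att = 1/2·(g−p) = 1/2·(-8,7) = (-4.0000,3.5000)
o1: d²=52 > ρ²=48 → inactive
o2: d²=250 > ρ²=48 → inactive
o3: d²=16 ≤ ρ²=48; F_rep = 26·(0,-4)/16² = (0.0000,-0.4062)
o4: d²=64 > ρ²=48 → inactive
F = F_att + ΣF_rep = (-4.0000,3.0938)
Δp = p'−p = (-0.5000,0.3867); α = Δx/Fx = (-1/2) / (-4) = 1/8
check: Δy/Fy = (99/256) / (99/32) = 1/8 ✓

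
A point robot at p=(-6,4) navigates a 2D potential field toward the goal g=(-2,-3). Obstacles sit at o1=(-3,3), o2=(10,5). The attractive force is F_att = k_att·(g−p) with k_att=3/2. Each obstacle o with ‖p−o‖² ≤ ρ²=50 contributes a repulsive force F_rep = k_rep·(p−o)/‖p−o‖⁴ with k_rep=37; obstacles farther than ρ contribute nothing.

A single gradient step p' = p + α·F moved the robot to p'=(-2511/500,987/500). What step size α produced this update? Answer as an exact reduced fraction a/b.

F_att = 3/2·(g−p) = 3/2·(4,-7) = (6.0000,-10.5000)
o1: d²=10 ≤ ρ²=50; F_rep = 37·(-3,1)/10² = (-1.1100,0.3700)
o2: d²=257 > ρ²=50 → inactive
F = F_att + ΣF_rep = (4.8900,-10.1300)
Δp = p'−p = (0.9780,-2.0260); α = Δx/Fx = (489/500) / (489/100) = 1/5
check: Δy/Fy = (-1013/500) / (-1013/100) = 1/5 ✓

α = 1/5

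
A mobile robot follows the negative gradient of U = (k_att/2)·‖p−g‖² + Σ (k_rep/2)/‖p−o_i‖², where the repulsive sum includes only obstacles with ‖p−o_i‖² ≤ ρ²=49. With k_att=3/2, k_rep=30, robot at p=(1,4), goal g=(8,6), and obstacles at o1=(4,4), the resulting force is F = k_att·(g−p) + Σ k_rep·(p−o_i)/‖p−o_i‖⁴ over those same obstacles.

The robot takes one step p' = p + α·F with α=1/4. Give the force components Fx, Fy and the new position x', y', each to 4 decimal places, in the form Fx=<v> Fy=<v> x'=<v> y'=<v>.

Fx=9.3889 Fy=3.0000 x'=3.3472 y'=4.7500

F_att = 3/2·(g−p) = 3/2·(7,2) = (10.5000,3.0000)
o1: d²=9 ≤ ρ²=49; F_rep = 30·(-3,0)/9² = (-1.1111,0.0000)
F = F_att + ΣF_rep = (9.3889,3.0000)
p' = p + 1/4·F = (3.3472,4.7500)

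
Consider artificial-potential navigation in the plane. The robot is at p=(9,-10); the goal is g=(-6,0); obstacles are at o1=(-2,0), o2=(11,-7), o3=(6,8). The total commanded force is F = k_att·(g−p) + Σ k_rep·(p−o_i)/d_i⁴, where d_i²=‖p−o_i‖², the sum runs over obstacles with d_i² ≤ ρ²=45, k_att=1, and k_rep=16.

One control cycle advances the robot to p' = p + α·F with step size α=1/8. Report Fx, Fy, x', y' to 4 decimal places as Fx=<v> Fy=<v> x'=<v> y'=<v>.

F_att = 1·(g−p) = 1·(-15,10) = (-15.0000,10.0000)
o1: d²=221 > ρ²=45 → inactive
o2: d²=13 ≤ ρ²=45; F_rep = 16·(-2,-3)/13² = (-0.1893,-0.2840)
o3: d²=333 > ρ²=45 → inactive
F = F_att + ΣF_rep = (-15.1893,9.7160)
p' = p + 1/8·F = (7.1013,-8.7855)

Fx=-15.1893 Fy=9.7160 x'=7.1013 y'=-8.7855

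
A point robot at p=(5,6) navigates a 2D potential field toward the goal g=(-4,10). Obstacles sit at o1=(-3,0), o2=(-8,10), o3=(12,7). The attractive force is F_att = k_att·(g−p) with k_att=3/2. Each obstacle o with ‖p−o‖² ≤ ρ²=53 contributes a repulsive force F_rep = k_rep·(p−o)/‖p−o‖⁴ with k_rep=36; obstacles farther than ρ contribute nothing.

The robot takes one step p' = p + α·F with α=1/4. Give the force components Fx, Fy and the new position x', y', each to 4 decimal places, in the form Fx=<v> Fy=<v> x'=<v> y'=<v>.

Fx=-13.6008 Fy=5.9856 x'=1.5998 y'=7.4964

F_att = 3/2·(g−p) = 3/2·(-9,4) = (-13.5000,6.0000)
o1: d²=100 > ρ²=53 → inactive
o2: d²=185 > ρ²=53 → inactive
o3: d²=50 ≤ ρ²=53; F_rep = 36·(-7,-1)/50² = (-0.1008,-0.0144)
F = F_att + ΣF_rep = (-13.6008,5.9856)
p' = p + 1/4·F = (1.5998,7.4964)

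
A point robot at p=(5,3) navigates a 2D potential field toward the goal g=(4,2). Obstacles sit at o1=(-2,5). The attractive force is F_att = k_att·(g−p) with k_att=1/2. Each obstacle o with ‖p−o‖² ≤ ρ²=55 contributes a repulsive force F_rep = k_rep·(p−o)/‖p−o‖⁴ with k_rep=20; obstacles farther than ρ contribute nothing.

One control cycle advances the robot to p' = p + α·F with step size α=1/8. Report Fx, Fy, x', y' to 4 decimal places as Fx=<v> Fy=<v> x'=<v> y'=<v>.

F_att = 1/2·(g−p) = 1/2·(-1,-1) = (-0.5000,-0.5000)
o1: d²=53 ≤ ρ²=55; F_rep = 20·(7,-2)/53² = (0.0498,-0.0142)
F = F_att + ΣF_rep = (-0.4502,-0.5142)
p' = p + 1/8·F = (4.9437,2.9357)

Fx=-0.4502 Fy=-0.5142 x'=4.9437 y'=2.9357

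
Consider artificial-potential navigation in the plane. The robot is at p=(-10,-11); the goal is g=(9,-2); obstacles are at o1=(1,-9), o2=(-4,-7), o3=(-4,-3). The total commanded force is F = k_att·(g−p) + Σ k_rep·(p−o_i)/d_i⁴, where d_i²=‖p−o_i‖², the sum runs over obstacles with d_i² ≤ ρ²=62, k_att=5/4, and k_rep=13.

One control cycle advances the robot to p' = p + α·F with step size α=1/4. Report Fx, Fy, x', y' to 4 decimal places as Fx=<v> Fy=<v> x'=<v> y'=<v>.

Fx=23.7212 Fy=11.2308 x'=-4.0697 y'=-8.1923

F_att = 5/4·(g−p) = 5/4·(19,9) = (23.7500,11.2500)
o1: d²=125 > ρ²=62 → inactive
o2: d²=52 ≤ ρ²=62; F_rep = 13·(-6,-4)/52² = (-0.0288,-0.0192)
o3: d²=100 > ρ²=62 → inactive
F = F_att + ΣF_rep = (23.7212,11.2308)
p' = p + 1/4·F = (-4.0697,-8.1923)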